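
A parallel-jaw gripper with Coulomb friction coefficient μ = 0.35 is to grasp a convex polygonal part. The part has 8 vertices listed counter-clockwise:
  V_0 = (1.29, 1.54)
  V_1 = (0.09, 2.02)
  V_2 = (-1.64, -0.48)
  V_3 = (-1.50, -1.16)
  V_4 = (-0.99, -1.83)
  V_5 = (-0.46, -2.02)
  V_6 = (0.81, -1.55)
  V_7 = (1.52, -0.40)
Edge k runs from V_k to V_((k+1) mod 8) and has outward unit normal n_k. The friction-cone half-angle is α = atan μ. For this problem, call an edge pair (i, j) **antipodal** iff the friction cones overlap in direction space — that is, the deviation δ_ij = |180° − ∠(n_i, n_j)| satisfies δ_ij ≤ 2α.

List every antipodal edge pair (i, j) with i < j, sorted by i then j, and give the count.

count = 6; pairs: (0,3), (0,4), (1,5), (1,6), (2,7), (3,7)

α = atan 0.35 = 19.29°;  2α = 38.58°
n_0 = (+0.3714, +0.9285)
n_1 = (-0.8223, +0.5690)
n_2 = (-0.9795, -0.2017)
n_3 = (-0.7957, -0.6057)
n_4 = (-0.3375, -0.9413)
n_5 = (+0.3471, -0.9378)
n_6 = (+0.8509, -0.5253)
n_7 = (+0.9930, +0.1177)
  (0,1): δ = 102.88°  ·
  (0,2): δ = 56.56°  ·
  (0,3): δ = 30.92°  ✓
  (0,4): δ = 2.08°  ✓
  (0,5): δ = 42.11°  ·
  (0,6): δ = 80.11°  ·
  (0,7): δ = 118.56°  ·
  (1,2): δ = 133.68°  ·
  (1,3): δ = 108.04°  ·
  (1,4): δ = 75.04°  ·
  (1,5): δ = 35.01°  ✓
  (1,6): δ = 2.99°  ✓
  (1,7): δ = 41.44°  ·
  (2,3): δ = 154.36°  ·
  (2,4): δ = 121.36°  ·
  (2,5): δ = 81.33°  ·
  (2,6): δ = 43.32°  ·
  (2,7): δ = 4.87°  ✓
  (3,4): δ = 147.00°  ·
  (3,5): δ = 106.97°  ·
  (3,6): δ = 68.97°  ·
  (3,7): δ = 30.52°  ✓
  (4,5): δ = 139.97°  ·
  (4,6): δ = 101.97°  ·
  (4,7): δ = 63.52°  ·
  (5,6): δ = 142.00°  ·
  (5,7): δ = 103.55°  ·
  (6,7): δ = 141.55°  ·
antipodal pairs: 6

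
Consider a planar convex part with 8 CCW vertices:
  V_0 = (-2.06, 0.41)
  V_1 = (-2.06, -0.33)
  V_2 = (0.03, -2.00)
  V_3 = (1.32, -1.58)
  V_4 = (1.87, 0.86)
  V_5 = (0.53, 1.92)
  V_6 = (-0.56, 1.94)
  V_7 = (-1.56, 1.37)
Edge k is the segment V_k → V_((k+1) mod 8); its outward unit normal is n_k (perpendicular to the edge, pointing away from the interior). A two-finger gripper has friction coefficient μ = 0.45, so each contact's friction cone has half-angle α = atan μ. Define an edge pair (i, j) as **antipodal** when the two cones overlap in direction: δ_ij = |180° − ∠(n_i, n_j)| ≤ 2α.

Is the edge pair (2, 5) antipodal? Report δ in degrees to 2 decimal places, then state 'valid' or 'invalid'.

α = atan 0.45 = 24.23°;  2α = 48.46°
edge 2: e_2 = (+1.29, +0.42);  n_2 = (+0.3096, -0.9509)
edge 5: e_5 = (-1.09, +0.02);  n_5 = (+0.0183, +0.9998)
∠(n_2, n_5) = 160.91°
δ = |180° − 160.91°| = 19.09°
19.09° ≤ 2α = 48.46°  →  valid

δ = 19.09°, valid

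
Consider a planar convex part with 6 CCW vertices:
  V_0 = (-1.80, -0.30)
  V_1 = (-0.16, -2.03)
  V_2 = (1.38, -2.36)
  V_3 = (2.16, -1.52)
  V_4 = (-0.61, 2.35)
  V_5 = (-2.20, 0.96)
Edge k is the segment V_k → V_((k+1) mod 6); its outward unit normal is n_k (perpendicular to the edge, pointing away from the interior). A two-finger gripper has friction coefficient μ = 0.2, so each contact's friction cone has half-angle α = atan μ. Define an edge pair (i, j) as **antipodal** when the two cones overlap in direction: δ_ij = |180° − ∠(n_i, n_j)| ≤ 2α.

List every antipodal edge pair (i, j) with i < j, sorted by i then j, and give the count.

count = 3; pairs: (0,3), (2,4), (3,5)

α = atan 0.2 = 11.31°;  2α = 22.62°
n_0 = (-0.7257, -0.6880)
n_1 = (-0.2095, -0.9778)
n_2 = (+0.7328, -0.6805)
n_3 = (+0.8132, +0.5820)
n_4 = (-0.6582, +0.7529)
n_5 = (-0.9531, -0.3026)
  (0,1): δ = 145.56°  ·
  (0,2): δ = 86.35°  ·
  (0,3): δ = 7.88°  ✓
  (0,4): δ = 87.69°  ·
  (0,5): δ = 154.14°  ·
  (1,2): δ = 120.78°  ·
  (1,3): δ = 42.31°  ·
  (1,4): δ = 53.26°  ·
  (1,5): δ = 119.71°  ·
  (2,3): δ = 101.53°  ·
  (2,4): δ = 5.96°  ✓
  (2,5): δ = 60.49°  ·
  (3,4): δ = 84.43°  ·
  (3,5): δ = 17.98°  ✓
  (4,5): δ = 113.55°  ·
antipodal pairs: 3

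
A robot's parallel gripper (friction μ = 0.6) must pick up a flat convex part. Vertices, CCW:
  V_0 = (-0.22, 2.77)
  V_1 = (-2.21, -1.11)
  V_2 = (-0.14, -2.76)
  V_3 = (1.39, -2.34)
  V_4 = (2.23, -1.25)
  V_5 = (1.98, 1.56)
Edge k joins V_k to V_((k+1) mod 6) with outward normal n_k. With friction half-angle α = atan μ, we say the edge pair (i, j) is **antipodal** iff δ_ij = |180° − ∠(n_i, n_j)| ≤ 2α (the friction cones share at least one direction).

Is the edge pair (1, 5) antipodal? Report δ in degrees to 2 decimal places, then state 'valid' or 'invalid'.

α = atan 0.6 = 30.96°;  2α = 61.93°
edge 1: e_1 = (+2.07, -1.65);  n_1 = (-0.6233, -0.7820)
edge 5: e_5 = (-2.20, +1.21);  n_5 = (+0.4819, +0.8762)
∠(n_1, n_5) = 170.25°
δ = |180° − 170.25°| = 9.75°
9.75° ≤ 2α = 61.93°  →  valid

δ = 9.75°, valid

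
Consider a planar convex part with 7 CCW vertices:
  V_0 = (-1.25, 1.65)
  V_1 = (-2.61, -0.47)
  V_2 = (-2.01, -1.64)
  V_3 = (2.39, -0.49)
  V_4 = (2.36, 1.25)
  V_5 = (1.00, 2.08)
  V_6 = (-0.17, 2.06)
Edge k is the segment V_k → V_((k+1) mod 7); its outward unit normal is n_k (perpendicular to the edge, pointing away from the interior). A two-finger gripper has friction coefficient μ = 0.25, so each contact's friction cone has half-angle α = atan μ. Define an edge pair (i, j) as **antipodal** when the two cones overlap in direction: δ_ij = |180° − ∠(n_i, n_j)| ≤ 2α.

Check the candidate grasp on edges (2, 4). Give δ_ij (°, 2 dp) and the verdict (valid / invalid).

α = atan 0.25 = 14.04°;  2α = 28.07°
edge 2: e_2 = (+4.40, +1.15);  n_2 = (+0.2529, -0.9675)
edge 4: e_4 = (-1.36, +0.83);  n_4 = (+0.5209, +0.8536)
∠(n_2, n_4) = 133.96°
δ = |180° − 133.96°| = 46.04°
46.04° > 2α = 28.07°  →  invalid

δ = 46.04°, invalid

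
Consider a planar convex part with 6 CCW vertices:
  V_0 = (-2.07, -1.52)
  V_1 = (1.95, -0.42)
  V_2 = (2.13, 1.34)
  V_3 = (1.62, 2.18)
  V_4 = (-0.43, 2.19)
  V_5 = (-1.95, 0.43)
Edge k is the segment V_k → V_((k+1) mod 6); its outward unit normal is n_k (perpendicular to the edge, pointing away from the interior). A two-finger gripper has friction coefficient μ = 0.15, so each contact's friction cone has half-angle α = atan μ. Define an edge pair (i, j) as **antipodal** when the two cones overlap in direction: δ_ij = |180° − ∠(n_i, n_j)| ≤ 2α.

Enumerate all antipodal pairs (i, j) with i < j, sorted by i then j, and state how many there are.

count = 2; pairs: (0,3), (1,5)

α = atan 0.15 = 8.53°;  2α = 17.06°
n_0 = (+0.2639, -0.9645)
n_1 = (+0.9948, -0.1017)
n_2 = (+0.8548, +0.5190)
n_3 = (+0.0049, +1.0000)
n_4 = (-0.7568, +0.6536)
n_5 = (-0.9981, +0.0614)
  (0,1): δ = 111.14°  ·
  (0,2): δ = 74.04°  ·
  (0,3): δ = 15.58°  ✓
  (0,4): δ = 33.88°  ·
  (0,5): δ = 71.18°  ·
  (1,2): δ = 142.90°  ·
  (1,3): δ = 84.44°  ·
  (1,4): δ = 34.98°  ·
  (1,5): δ = 2.32°  ✓
  (2,3): δ = 121.54°  ·
  (2,4): δ = 72.08°  ·
  (2,5): δ = 34.79°  ·
  (3,4): δ = 130.54°  ·
  (3,5): δ = 93.24°  ·
  (4,5): δ = 142.71°  ·
antipodal pairs: 2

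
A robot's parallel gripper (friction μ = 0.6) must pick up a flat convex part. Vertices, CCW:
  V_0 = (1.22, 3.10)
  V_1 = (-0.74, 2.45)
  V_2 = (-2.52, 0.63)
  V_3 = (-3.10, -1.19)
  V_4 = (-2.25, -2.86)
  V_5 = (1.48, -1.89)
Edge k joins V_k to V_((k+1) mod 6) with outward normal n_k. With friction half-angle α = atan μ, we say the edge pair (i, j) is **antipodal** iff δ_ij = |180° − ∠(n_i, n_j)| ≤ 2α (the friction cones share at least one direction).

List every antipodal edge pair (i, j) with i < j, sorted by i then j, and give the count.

α = atan 0.6 = 30.96°;  2α = 61.93°
n_0 = (-0.3148, +0.9492)
n_1 = (-0.7149, +0.6992)
n_2 = (-0.9528, +0.3036)
n_3 = (-0.8912, -0.4536)
n_4 = (+0.2517, -0.9678)
n_5 = (+0.9986, +0.0520)
  (0,1): δ = 152.71°  ·
  (0,2): δ = 126.02°  ·
  (0,3): δ = 81.37°  ·
  (0,4): δ = 3.77°  ✓
  (0,5): δ = 74.64°  ·
  (1,2): δ = 153.31°  ·
  (1,3): δ = 108.66°  ·
  (1,4): δ = 31.06°  ✓
  (1,5): δ = 47.35°  ✓
  (2,3): δ = 135.35°  ·
  (2,4): δ = 57.75°  ✓
  (2,5): δ = 20.66°  ✓
  (3,4): δ = 102.40°  ·
  (3,5): δ = 23.99°  ✓
  (4,5): δ = 101.59°  ·
antipodal pairs: 6

count = 6; pairs: (0,4), (1,4), (1,5), (2,4), (2,5), (3,5)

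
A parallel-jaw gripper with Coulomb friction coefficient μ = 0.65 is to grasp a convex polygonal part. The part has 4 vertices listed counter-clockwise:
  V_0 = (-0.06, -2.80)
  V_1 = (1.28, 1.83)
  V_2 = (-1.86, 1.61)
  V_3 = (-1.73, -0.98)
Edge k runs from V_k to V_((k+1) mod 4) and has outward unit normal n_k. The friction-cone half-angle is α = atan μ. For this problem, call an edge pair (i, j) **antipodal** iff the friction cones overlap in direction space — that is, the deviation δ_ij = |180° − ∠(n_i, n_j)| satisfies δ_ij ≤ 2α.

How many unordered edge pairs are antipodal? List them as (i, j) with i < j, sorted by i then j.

count = 3; pairs: (0,2), (0,3), (1,3)

α = atan 0.65 = 33.02°;  2α = 66.05°
n_0 = (+0.9606, -0.2780)
n_1 = (-0.0699, +0.9976)
n_2 = (-0.9987, -0.0501)
n_3 = (-0.7368, -0.6761)
  (0,1): δ = 69.85°  ·
  (0,2): δ = 19.01°  ✓
  (0,3): δ = 58.68°  ✓
  (1,2): δ = 91.13°  ·
  (1,3): δ = 51.47°  ✓
  (2,3): δ = 140.33°  ·
antipodal pairs: 3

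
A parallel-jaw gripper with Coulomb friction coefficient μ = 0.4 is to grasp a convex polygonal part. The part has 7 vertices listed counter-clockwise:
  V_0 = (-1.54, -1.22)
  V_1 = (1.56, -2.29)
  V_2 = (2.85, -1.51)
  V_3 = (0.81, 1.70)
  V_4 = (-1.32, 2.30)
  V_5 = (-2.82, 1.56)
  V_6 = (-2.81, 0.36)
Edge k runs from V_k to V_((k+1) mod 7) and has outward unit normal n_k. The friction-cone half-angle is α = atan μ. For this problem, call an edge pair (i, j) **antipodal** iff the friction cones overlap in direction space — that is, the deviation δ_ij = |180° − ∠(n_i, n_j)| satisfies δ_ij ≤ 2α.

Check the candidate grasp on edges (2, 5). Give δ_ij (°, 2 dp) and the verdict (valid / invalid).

α = atan 0.4 = 21.80°;  2α = 43.60°
edge 2: e_2 = (-2.04, +3.21);  n_2 = (+0.8440, +0.5364)
edge 5: e_5 = (+0.01, -1.20);  n_5 = (-1.0000, -0.0083)
∠(n_2, n_5) = 148.04°
δ = |180° − 148.04°| = 31.96°
31.96° ≤ 2α = 43.60°  →  valid

δ = 31.96°, valid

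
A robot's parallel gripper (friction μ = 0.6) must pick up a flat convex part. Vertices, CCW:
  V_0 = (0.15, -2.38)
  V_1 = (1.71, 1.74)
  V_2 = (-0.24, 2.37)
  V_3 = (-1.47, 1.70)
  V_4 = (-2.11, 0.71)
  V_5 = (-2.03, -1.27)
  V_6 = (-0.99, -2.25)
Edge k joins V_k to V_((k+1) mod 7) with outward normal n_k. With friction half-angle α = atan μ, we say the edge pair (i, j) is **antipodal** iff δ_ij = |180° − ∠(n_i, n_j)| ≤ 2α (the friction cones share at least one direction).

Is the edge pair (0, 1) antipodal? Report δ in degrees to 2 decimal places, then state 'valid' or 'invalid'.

α = atan 0.6 = 30.96°;  2α = 61.93°
edge 0: e_0 = (+1.56, +4.12);  n_0 = (+0.9352, -0.3541)
edge 1: e_1 = (-1.95, +0.63);  n_1 = (+0.3074, +0.9516)
∠(n_0, n_1) = 92.83°
δ = |180° − 92.83°| = 87.17°
87.17° > 2α = 61.93°  →  invalid

δ = 87.17°, invalid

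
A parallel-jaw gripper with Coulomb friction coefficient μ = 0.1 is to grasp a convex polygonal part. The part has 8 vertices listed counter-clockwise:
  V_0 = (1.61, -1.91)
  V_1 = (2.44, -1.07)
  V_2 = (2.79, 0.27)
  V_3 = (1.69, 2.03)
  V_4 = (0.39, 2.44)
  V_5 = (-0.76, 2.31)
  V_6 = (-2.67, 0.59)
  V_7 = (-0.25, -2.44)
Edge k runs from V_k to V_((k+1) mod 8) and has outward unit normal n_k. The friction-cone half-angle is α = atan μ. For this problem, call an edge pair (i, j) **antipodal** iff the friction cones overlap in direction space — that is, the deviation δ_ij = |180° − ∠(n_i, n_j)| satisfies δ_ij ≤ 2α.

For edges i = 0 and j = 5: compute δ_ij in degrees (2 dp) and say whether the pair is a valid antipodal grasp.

δ = 3.34°, valid

α = atan 0.1 = 5.71°;  2α = 11.42°
edge 0: e_0 = (+0.83, +0.84);  n_0 = (+0.7113, -0.7029)
edge 5: e_5 = (-1.91, -1.72);  n_5 = (-0.6692, +0.7431)
∠(n_0, n_5) = 176.66°
δ = |180° − 176.66°| = 3.34°
3.34° ≤ 2α = 11.42°  →  valid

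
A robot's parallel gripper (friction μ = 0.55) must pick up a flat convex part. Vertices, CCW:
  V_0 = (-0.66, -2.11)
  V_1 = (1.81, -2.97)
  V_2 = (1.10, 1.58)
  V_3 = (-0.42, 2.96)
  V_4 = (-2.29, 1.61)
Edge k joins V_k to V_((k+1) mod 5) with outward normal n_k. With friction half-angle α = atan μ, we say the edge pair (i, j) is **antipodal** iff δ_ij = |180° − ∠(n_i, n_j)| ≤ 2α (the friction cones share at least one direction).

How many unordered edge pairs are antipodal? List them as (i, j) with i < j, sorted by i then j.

α = atan 0.55 = 28.81°;  2α = 57.62°
n_0 = (-0.3288, -0.9444)
n_1 = (+0.9880, +0.1542)
n_2 = (+0.6722, +0.7404)
n_3 = (-0.5853, +0.8108)
n_4 = (-0.9159, -0.4013)
  (0,1): δ = 61.93°  ·
  (0,2): δ = 23.04°  ✓
  (0,3): δ = 55.02°  ✓
  (0,4): δ = 132.86°  ·
  (1,2): δ = 141.11°  ·
  (1,3): δ = 63.04°  ·
  (1,4): δ = 14.79°  ✓
  (2,3): δ = 101.94°  ·
  (2,4): δ = 24.10°  ✓
  (3,4): δ = 102.16°  ·
antipodal pairs: 4

count = 4; pairs: (0,2), (0,3), (1,4), (2,4)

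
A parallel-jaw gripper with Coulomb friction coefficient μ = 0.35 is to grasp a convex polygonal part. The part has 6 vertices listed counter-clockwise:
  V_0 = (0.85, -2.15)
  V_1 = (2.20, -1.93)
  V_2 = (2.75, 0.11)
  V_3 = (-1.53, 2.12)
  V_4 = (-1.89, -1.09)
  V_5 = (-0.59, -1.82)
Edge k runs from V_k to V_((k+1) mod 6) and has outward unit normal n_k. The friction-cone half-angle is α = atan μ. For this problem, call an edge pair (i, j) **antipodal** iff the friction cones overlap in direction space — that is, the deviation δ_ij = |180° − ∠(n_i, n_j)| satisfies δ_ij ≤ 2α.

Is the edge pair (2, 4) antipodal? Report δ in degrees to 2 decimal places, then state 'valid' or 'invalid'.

δ = 4.16°, valid

α = atan 0.35 = 19.29°;  2α = 38.58°
edge 2: e_2 = (-4.28, +2.01);  n_2 = (+0.4251, +0.9052)
edge 4: e_4 = (+1.30, -0.73);  n_4 = (-0.4896, -0.8719)
∠(n_2, n_4) = 175.84°
δ = |180° − 175.84°| = 4.16°
4.16° ≤ 2α = 38.58°  →  valid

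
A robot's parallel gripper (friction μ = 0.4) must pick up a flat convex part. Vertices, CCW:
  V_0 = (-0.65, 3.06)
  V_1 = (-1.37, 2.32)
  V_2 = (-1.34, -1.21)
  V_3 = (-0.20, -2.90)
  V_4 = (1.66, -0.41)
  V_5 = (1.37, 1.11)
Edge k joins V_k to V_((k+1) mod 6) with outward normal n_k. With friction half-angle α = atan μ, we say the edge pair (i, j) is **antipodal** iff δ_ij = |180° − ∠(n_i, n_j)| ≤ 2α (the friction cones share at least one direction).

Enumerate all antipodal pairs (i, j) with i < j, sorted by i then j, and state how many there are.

count = 5; pairs: (0,3), (1,3), (1,4), (2,4), (2,5)

α = atan 0.4 = 21.80°;  2α = 43.60°
n_0 = (-0.7167, +0.6974)
n_1 = (-1.0000, -0.0085)
n_2 = (-0.8290, -0.5592)
n_3 = (+0.8012, -0.5985)
n_4 = (+0.9823, +0.1874)
n_5 = (+0.6945, +0.7195)
  (0,1): δ = 135.30°  ·
  (0,2): δ = 101.78°  ·
  (0,3): δ = 7.46°  ✓
  (0,4): δ = 55.02°  ·
  (0,5): δ = 90.23°  ·
  (1,2): δ = 146.49°  ·
  (1,3): δ = 37.25°  ✓
  (1,4): δ = 10.31°  ✓
  (1,5): δ = 45.52°  ·
  (2,3): δ = 70.76°  ·
  (2,4): δ = 23.20°  ✓
  (2,5): δ = 12.01°  ✓
  (3,4): δ = 132.44°  ·
  (3,5): δ = 97.23°  ·
  (4,5): δ = 144.79°  ·
antipodal pairs: 5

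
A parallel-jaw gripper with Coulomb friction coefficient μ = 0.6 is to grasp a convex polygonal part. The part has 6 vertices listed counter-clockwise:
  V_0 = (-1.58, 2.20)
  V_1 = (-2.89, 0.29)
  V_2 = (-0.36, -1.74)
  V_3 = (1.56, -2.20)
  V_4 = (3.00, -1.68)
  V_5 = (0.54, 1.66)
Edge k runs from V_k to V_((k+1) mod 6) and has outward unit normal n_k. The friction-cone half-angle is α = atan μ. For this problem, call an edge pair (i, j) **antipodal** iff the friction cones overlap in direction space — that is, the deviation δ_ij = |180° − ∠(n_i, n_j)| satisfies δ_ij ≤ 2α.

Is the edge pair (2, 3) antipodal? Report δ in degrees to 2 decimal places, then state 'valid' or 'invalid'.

δ = 146.67°, invalid

α = atan 0.6 = 30.96°;  2α = 61.93°
edge 2: e_2 = (+1.92, -0.46);  n_2 = (-0.2330, -0.9725)
edge 3: e_3 = (+1.44, +0.52);  n_3 = (+0.3396, -0.9406)
∠(n_2, n_3) = 33.33°
δ = |180° − 33.33°| = 146.67°
146.67° > 2α = 61.93°  →  invalid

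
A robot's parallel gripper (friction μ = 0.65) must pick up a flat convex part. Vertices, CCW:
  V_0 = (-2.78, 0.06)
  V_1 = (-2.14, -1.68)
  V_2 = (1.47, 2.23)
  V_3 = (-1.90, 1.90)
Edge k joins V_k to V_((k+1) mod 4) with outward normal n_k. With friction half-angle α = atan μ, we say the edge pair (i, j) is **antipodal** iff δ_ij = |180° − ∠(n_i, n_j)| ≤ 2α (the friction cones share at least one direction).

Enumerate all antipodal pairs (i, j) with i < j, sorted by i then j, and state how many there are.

α = atan 0.65 = 33.02°;  2α = 66.05°
n_0 = (-0.9385, -0.3452)
n_1 = (+0.7347, -0.6784)
n_2 = (-0.0975, +0.9952)
n_3 = (-0.9021, +0.4315)
  (0,1): δ = 62.91°  ✓
  (0,2): δ = 75.40°  ·
  (0,3): δ = 134.25°  ·
  (1,2): δ = 41.69°  ✓
  (1,3): δ = 17.16°  ✓
  (2,3): δ = 121.15°  ·
antipodal pairs: 3

count = 3; pairs: (0,1), (1,2), (1,3)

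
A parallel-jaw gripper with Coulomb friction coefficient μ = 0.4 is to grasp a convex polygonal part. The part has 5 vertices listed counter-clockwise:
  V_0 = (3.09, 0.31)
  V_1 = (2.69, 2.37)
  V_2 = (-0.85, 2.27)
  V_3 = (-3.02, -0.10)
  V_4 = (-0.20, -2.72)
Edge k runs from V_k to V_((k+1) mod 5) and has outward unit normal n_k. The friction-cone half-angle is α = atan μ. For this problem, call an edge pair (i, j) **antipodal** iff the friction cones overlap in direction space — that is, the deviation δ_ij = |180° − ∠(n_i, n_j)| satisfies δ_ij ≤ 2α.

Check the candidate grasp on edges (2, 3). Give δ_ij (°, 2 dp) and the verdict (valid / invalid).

δ = 90.42°, invalid

α = atan 0.4 = 21.80°;  2α = 43.60°
edge 2: e_2 = (-2.17, -2.37);  n_2 = (-0.7375, +0.6753)
edge 3: e_3 = (+2.82, -2.62);  n_3 = (-0.6807, -0.7326)
∠(n_2, n_3) = 89.58°
δ = |180° − 89.58°| = 90.42°
90.42° > 2α = 43.60°  →  invalid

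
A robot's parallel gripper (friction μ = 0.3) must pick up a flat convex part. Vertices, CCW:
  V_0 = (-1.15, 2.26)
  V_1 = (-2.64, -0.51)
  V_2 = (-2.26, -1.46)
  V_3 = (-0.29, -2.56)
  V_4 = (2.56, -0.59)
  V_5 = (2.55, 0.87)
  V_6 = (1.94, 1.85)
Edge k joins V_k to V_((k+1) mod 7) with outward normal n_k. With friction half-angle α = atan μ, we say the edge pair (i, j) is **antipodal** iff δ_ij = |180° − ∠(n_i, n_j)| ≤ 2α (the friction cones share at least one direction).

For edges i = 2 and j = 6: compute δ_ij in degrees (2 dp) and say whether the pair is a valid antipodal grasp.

δ = 21.62°, valid

α = atan 0.3 = 16.70°;  2α = 33.40°
edge 2: e_2 = (+1.97, -1.10);  n_2 = (-0.4875, -0.8731)
edge 6: e_6 = (-3.09, +0.41);  n_6 = (+0.1315, +0.9913)
∠(n_2, n_6) = 158.38°
δ = |180° − 158.38°| = 21.62°
21.62° ≤ 2α = 33.40°  →  valid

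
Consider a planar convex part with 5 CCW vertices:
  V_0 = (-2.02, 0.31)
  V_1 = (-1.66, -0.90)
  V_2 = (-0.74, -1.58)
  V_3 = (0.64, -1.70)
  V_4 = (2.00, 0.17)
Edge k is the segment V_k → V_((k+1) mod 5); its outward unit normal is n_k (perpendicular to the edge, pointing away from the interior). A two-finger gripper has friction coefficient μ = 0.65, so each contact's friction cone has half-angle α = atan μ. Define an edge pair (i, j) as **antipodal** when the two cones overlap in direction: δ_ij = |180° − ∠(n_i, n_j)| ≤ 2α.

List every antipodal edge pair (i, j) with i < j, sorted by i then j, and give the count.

α = atan 0.65 = 33.02°;  2α = 66.05°
n_0 = (-0.9585, -0.2852)
n_1 = (-0.5944, -0.8042)
n_2 = (-0.0866, -0.9962)
n_3 = (+0.8087, -0.5882)
n_4 = (+0.0348, +0.9994)
  (0,1): δ = 143.04°  ·
  (0,2): δ = 111.54°  ·
  (0,3): δ = 52.60°  ✓
  (0,4): δ = 71.44°  ·
  (1,2): δ = 148.50°  ·
  (1,3): δ = 89.56°  ·
  (1,4): δ = 34.47°  ✓
  (2,3): δ = 121.06°  ·
  (2,4): δ = 2.98°  ✓
  (3,4): δ = 55.97°  ✓
antipodal pairs: 4

count = 4; pairs: (0,3), (1,4), (2,4), (3,4)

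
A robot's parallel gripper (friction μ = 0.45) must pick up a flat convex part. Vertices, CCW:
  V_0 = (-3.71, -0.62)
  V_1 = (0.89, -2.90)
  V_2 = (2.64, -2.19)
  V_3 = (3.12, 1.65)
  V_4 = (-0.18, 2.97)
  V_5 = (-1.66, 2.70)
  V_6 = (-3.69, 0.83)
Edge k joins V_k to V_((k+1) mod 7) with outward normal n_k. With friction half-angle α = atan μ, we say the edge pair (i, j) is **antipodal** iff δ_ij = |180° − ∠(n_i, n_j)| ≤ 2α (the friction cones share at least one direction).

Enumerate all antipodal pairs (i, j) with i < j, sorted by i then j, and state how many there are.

count = 7; pairs: (0,3), (0,4), (1,3), (1,4), (1,5), (2,5), (2,6)

α = atan 0.45 = 24.23°;  2α = 48.46°
n_0 = (-0.4441, -0.8960)
n_1 = (+0.3760, -0.9266)
n_2 = (+0.9923, -0.1240)
n_3 = (+0.3714, +0.9285)
n_4 = (-0.1795, +0.9838)
n_5 = (-0.6775, +0.7355)
n_6 = (-0.9999, +0.0138)
  (0,1): δ = 131.55°  ·
  (0,2): δ = 70.76°  ·
  (0,3): δ = 4.56°  ✓
  (0,4): δ = 36.70°  ✓
  (0,5): δ = 69.02°  ·
  (0,6): δ = 115.58°  ·
  (1,2): δ = 119.21°  ·
  (1,3): δ = 43.88°  ✓
  (1,4): δ = 11.74°  ✓
  (1,5): δ = 20.57°  ✓
  (1,6): δ = 67.13°  ·
  (2,3): δ = 104.68°  ·
  (2,4): δ = 72.54°  ·
  (2,5): δ = 40.22°  ✓
  (2,6): δ = 6.33°  ✓
  (3,4): δ = 147.86°  ·
  (3,5): δ = 115.55°  ·
  (3,6): δ = 68.99°  ·
  (4,5): δ = 147.69°  ·
  (4,6): δ = 101.13°  ·
  (5,6): δ = 133.44°  ·
antipodal pairs: 7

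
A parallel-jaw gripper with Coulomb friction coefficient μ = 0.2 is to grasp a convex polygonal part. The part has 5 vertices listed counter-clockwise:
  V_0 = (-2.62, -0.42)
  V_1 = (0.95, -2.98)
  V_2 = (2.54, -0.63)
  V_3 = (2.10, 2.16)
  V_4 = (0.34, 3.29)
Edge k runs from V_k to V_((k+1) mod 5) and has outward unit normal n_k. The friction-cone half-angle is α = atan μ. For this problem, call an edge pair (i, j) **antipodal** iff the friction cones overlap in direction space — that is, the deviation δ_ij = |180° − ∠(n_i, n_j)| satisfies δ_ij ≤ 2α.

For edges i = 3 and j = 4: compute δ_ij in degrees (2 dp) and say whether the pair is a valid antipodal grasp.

δ = 95.88°, invalid

α = atan 0.2 = 11.31°;  2α = 22.62°
edge 3: e_3 = (-1.76, +1.13);  n_3 = (+0.5403, +0.8415)
edge 4: e_4 = (-2.96, -3.71);  n_4 = (-0.7817, +0.6237)
∠(n_3, n_4) = 84.12°
δ = |180° − 84.12°| = 95.88°
95.88° > 2α = 22.62°  →  invalid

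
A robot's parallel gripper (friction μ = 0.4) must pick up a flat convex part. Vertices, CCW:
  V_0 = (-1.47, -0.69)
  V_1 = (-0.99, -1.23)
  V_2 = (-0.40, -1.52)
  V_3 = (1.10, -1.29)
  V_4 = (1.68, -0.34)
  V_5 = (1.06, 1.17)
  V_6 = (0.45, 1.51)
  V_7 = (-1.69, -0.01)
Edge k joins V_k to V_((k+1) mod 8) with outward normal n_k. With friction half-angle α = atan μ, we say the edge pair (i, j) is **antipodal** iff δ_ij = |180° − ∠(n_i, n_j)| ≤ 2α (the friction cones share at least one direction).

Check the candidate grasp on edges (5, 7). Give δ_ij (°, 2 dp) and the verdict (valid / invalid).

α = atan 0.4 = 21.80°;  2α = 43.60°
edge 5: e_5 = (-0.61, +0.34);  n_5 = (+0.4869, +0.8735)
edge 7: e_7 = (+0.22, -0.68);  n_7 = (-0.9514, -0.3078)
∠(n_5, n_7) = 137.06°
δ = |180° − 137.06°| = 42.94°
42.94° ≤ 2α = 43.60°  →  valid

δ = 42.94°, valid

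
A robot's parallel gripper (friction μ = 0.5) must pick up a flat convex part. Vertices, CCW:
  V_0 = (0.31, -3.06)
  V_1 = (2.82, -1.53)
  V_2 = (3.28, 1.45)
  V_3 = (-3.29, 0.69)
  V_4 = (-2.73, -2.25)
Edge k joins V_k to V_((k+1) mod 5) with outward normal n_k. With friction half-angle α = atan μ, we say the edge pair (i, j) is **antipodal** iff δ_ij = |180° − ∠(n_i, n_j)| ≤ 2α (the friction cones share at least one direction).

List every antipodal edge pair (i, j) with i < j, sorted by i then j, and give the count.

α = atan 0.5 = 26.57°;  2α = 53.13°
n_0 = (+0.5205, -0.8539)
n_1 = (+0.9883, -0.1526)
n_2 = (-0.1149, +0.9934)
n_3 = (-0.9823, -0.1871)
n_4 = (-0.2575, -0.9663)
  (0,1): δ = 130.14°  ·
  (0,2): δ = 24.77°  ✓
  (0,3): δ = 69.42°  ·
  (0,4): δ = 133.72°  ·
  (1,2): δ = 74.63°  ·
  (1,3): δ = 19.56°  ✓
  (1,4): δ = 83.86°  ·
  (2,3): δ = 85.81°  ·
  (2,4): δ = 21.52°  ✓
  (3,4): δ = 115.70°  ·
antipodal pairs: 3

count = 3; pairs: (0,2), (1,3), (2,4)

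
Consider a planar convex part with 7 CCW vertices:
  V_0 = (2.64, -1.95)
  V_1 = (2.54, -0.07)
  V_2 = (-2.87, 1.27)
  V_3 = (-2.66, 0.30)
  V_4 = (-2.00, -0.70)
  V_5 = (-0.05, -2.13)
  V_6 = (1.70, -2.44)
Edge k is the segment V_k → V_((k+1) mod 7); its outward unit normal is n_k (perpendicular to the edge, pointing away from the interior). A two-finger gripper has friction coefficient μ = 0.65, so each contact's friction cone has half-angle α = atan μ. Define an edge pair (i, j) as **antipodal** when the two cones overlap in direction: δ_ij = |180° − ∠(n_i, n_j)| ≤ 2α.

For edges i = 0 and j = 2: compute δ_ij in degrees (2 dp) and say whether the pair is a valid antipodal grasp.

δ = 9.17°, valid

α = atan 0.65 = 33.02°;  2α = 66.05°
edge 0: e_0 = (-0.10, +1.88);  n_0 = (+0.9986, +0.0531)
edge 2: e_2 = (+0.21, -0.97);  n_2 = (-0.9774, -0.2116)
∠(n_0, n_2) = 170.83°
δ = |180° − 170.83°| = 9.17°
9.17° ≤ 2α = 66.05°  →  valid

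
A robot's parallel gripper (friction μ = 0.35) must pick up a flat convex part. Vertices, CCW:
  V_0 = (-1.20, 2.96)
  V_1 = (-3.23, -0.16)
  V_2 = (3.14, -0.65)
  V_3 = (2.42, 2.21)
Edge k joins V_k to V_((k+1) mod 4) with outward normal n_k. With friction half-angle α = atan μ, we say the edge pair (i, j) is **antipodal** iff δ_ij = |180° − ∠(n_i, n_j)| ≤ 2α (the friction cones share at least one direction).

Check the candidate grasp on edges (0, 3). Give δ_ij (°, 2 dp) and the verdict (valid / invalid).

α = atan 0.35 = 19.29°;  2α = 38.58°
edge 0: e_0 = (-2.03, -3.12);  n_0 = (-0.8382, +0.5454)
edge 3: e_3 = (-3.62, +0.75);  n_3 = (+0.2029, +0.9792)
∠(n_0, n_3) = 68.66°
δ = |180° − 68.66°| = 111.34°
111.34° > 2α = 38.58°  →  invalid

δ = 111.34°, invalid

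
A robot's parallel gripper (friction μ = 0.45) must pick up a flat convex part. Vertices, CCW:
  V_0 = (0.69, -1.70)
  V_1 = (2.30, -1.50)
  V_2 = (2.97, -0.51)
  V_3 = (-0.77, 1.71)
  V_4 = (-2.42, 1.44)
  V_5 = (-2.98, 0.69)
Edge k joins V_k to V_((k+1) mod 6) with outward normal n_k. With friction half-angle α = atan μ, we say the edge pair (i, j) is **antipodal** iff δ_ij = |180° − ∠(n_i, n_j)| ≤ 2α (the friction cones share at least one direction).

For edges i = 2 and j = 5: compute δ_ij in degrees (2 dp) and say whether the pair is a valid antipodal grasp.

α = atan 0.45 = 24.23°;  2α = 48.46°
edge 2: e_2 = (-3.74, +2.22);  n_2 = (+0.5104, +0.8599)
edge 5: e_5 = (+3.67, -2.39);  n_5 = (-0.5457, -0.8380)
∠(n_2, n_5) = 177.62°
δ = |180° − 177.62°| = 2.38°
2.38° ≤ 2α = 48.46°  →  valid

δ = 2.38°, valid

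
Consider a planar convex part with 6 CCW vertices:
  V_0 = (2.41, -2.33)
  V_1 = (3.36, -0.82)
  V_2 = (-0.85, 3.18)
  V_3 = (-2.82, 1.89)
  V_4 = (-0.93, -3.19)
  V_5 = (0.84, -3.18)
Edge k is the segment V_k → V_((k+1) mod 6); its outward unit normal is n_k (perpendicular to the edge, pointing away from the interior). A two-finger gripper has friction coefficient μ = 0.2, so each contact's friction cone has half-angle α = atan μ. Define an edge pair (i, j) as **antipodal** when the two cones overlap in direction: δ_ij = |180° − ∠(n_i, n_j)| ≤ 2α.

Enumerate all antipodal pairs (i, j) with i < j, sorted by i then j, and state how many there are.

α = atan 0.2 = 11.31°;  2α = 22.62°
n_0 = (+0.8464, -0.5325)
n_1 = (+0.6888, +0.7250)
n_2 = (-0.5478, +0.8366)
n_3 = (-0.9372, -0.3487)
n_4 = (+0.0056, -1.0000)
n_5 = (+0.4761, -0.8794)
  (0,1): δ = 101.36°  ·
  (0,2): δ = 24.61°  ·
  (0,3): δ = 52.58°  ·
  (0,4): δ = 122.50°  ·
  (0,5): δ = 150.61°  ·
  (1,2): δ = 103.25°  ·
  (1,3): δ = 26.06°  ·
  (1,4): δ = 43.86°  ·
  (1,5): δ = 71.97°  ·
  (2,3): δ = 102.81°  ·
  (2,4): δ = 32.89°  ·
  (2,5): δ = 4.79°  ✓
  (3,4): δ = 110.08°  ·
  (3,5): δ = 81.98°  ·
  (4,5): δ = 151.89°  ·
antipodal pairs: 1

count = 1; pairs: (2,5)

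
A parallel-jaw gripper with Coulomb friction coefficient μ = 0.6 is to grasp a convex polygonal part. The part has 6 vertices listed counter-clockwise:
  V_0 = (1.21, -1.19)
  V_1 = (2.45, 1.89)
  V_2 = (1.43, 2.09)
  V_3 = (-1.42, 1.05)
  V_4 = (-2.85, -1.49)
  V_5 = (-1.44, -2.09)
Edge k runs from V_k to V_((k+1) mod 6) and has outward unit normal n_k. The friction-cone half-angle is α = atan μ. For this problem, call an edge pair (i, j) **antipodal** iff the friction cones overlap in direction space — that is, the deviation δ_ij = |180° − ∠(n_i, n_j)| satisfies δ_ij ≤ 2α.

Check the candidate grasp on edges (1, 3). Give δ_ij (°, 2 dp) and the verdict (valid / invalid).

α = atan 0.6 = 30.96°;  2α = 61.93°
edge 1: e_1 = (-1.02, +0.20);  n_1 = (+0.1924, +0.9813)
edge 3: e_3 = (-1.43, -2.54);  n_3 = (-0.8714, +0.4906)
∠(n_1, n_3) = 71.71°
δ = |180° − 71.71°| = 108.29°
108.29° > 2α = 61.93°  →  invalid

δ = 108.29°, invalid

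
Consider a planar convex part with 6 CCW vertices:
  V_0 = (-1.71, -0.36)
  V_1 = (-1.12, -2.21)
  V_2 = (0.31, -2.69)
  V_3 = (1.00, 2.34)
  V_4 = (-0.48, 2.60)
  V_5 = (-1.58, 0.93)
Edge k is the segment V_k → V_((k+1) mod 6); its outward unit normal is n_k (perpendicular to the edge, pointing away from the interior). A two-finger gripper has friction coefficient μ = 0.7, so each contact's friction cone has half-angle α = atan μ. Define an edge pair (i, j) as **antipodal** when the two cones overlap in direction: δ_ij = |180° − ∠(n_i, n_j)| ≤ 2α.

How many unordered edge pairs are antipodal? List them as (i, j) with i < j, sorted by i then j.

count = 5; pairs: (0,2), (0,3), (1,3), (2,4), (2,5)

α = atan 0.7 = 34.99°;  2α = 69.98°
n_0 = (-0.9527, -0.3038)
n_1 = (-0.3182, -0.9480)
n_2 = (+0.9907, -0.1359)
n_3 = (+0.1730, +0.9849)
n_4 = (-0.8351, +0.5501)
n_5 = (-0.9950, +0.1003)
  (0,1): δ = 126.24°  ·
  (0,2): δ = 25.50°  ✓
  (0,3): δ = 62.35°  ✓
  (0,4): δ = 128.94°  ·
  (0,5): δ = 156.56°  ·
  (1,2): δ = 79.26°  ·
  (1,3): δ = 8.59°  ✓
  (1,4): δ = 75.18°  ·
  (1,5): δ = 102.80°  ·
  (2,3): δ = 92.15°  ·
  (2,4): δ = 25.56°  ✓
  (2,5): δ = 2.06°  ✓
  (3,4): δ = 113.41°  ·
  (3,5): δ = 85.79°  ·
  (4,5): δ = 152.38°  ·
antipodal pairs: 5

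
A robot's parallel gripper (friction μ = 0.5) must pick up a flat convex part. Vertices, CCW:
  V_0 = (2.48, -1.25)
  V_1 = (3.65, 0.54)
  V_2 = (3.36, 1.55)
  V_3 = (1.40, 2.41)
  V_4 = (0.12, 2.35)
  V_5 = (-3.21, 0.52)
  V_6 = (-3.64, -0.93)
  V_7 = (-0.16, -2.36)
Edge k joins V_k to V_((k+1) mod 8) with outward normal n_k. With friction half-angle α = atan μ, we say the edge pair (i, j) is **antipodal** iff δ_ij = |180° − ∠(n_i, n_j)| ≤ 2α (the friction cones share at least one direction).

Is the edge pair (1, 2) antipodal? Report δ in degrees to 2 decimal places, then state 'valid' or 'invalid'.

α = atan 0.5 = 26.57°;  2α = 53.13°
edge 1: e_1 = (-0.29, +1.01);  n_1 = (+0.9612, +0.2760)
edge 2: e_2 = (-1.96, +0.86);  n_2 = (+0.4018, +0.9157)
∠(n_1, n_2) = 50.29°
δ = |180° − 50.29°| = 129.71°
129.71° > 2α = 53.13°  →  invalid

δ = 129.71°, invalid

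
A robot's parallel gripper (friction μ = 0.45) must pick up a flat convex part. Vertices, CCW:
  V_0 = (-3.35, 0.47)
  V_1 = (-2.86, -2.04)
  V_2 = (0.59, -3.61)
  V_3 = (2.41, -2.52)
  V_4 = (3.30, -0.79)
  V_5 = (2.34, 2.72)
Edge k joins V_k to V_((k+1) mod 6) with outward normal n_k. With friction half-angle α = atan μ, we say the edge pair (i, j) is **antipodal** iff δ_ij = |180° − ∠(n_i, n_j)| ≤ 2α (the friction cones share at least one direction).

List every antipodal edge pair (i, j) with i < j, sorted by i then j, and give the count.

count = 5; pairs: (0,3), (0,4), (1,5), (2,5), (3,5)

α = atan 0.45 = 24.23°;  2α = 48.46°
n_0 = (-0.9815, -0.1916)
n_1 = (-0.4142, -0.9102)
n_2 = (+0.5138, -0.8579)
n_3 = (+0.8892, -0.4575)
n_4 = (+0.9646, +0.2638)
n_5 = (-0.3677, +0.9299)
  (0,1): δ = 125.52°  ·
  (0,2): δ = 70.13°  ·
  (0,3): δ = 38.27°  ✓
  (0,4): δ = 4.25°  ✓
  (0,5): δ = 100.53°  ·
  (1,2): δ = 124.61°  ·
  (1,3): δ = 92.75°  ·
  (1,4): δ = 50.23°  ·
  (1,5): δ = 46.04°  ✓
  (2,3): δ = 148.14°  ·
  (2,4): δ = 105.62°  ·
  (2,5): δ = 9.34°  ✓
  (3,4): δ = 137.48°  ·
  (3,5): δ = 41.20°  ✓
  (4,5): δ = 83.72°  ·
antipodal pairs: 5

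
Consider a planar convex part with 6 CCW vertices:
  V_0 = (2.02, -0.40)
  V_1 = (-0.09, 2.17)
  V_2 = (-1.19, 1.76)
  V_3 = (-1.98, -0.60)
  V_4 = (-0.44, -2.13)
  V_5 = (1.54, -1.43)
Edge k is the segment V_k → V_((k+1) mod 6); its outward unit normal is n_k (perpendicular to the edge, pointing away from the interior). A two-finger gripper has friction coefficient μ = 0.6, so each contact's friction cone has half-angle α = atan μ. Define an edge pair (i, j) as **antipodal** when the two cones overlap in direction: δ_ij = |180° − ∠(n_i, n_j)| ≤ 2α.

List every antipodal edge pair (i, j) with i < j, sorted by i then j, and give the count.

count = 6; pairs: (0,2), (0,3), (1,4), (1,5), (2,4), (2,5)

α = atan 0.6 = 30.96°;  2α = 61.93°
n_0 = (+0.7729, +0.6345)
n_1 = (-0.3493, +0.9370)
n_2 = (-0.9483, +0.3174)
n_3 = (-0.7048, -0.7094)
n_4 = (+0.3333, -0.9428)
n_5 = (+0.9064, -0.4224)
  (0,1): δ = 108.94°  ·
  (0,2): δ = 57.89°  ✓
  (0,3): δ = 5.80°  ✓
  (0,4): δ = 70.08°  ·
  (0,5): δ = 115.63°  ·
  (1,2): δ = 128.95°  ·
  (1,3): δ = 65.26°  ·
  (1,4): δ = 0.97°  ✓
  (1,5): δ = 44.57°  ✓
  (2,3): δ = 116.31°  ·
  (2,4): δ = 52.02°  ✓
  (2,5): δ = 6.48°  ✓
  (3,4): δ = 115.72°  ·
  (3,5): δ = 70.17°  ·
  (4,5): δ = 134.46°  ·
antipodal pairs: 6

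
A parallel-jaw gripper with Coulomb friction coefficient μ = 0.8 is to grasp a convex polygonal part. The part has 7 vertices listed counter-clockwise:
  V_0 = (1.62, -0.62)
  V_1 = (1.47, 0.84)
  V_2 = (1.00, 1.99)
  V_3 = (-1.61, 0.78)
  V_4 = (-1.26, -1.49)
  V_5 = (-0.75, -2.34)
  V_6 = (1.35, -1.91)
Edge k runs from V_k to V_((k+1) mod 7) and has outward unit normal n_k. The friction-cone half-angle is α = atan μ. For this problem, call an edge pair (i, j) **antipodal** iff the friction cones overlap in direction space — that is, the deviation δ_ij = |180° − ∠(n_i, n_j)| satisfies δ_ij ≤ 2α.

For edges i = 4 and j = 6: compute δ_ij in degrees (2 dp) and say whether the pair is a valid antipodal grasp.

δ = 42.79°, valid

α = atan 0.8 = 38.66°;  2α = 77.32°
edge 4: e_4 = (+0.51, -0.85);  n_4 = (-0.8575, -0.5145)
edge 6: e_6 = (+0.27, +1.29);  n_6 = (+0.9788, -0.2049)
∠(n_4, n_6) = 137.21°
δ = |180° − 137.21°| = 42.79°
42.79° ≤ 2α = 77.32°  →  valid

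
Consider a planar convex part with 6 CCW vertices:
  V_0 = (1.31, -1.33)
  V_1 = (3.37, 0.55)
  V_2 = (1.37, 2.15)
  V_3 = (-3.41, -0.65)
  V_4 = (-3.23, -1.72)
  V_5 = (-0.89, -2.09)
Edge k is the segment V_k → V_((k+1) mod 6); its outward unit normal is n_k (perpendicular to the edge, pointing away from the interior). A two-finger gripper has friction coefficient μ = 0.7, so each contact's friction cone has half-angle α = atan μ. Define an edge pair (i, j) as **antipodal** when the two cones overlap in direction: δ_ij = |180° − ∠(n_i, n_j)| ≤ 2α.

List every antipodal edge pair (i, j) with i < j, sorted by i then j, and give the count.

count = 7; pairs: (0,2), (0,3), (1,3), (1,4), (1,5), (2,4), (2,5)

α = atan 0.7 = 34.99°;  2α = 69.98°
n_0 = (+0.6741, -0.7386)
n_1 = (+0.6247, +0.7809)
n_2 = (-0.5054, +0.8629)
n_3 = (-0.9861, -0.1659)
n_4 = (-0.1562, -0.9877)
n_5 = (+0.3265, -0.9452)
  (0,1): δ = 81.04°  ·
  (0,2): δ = 12.02°  ✓
  (0,3): δ = 57.16°  ✓
  (0,4): δ = 128.63°  ·
  (0,5): δ = 156.67°  ·
  (1,2): δ = 110.98°  ·
  (1,3): δ = 41.79°  ✓
  (1,4): δ = 29.67°  ✓
  (1,5): δ = 57.72°  ✓
  (2,3): δ = 110.81°  ·
  (2,4): δ = 39.35°  ✓
  (2,5): δ = 11.30°  ✓
  (3,4): δ = 108.53°  ·
  (3,5): δ = 80.49°  ·
  (4,5): δ = 151.96°  ·
antipodal pairs: 7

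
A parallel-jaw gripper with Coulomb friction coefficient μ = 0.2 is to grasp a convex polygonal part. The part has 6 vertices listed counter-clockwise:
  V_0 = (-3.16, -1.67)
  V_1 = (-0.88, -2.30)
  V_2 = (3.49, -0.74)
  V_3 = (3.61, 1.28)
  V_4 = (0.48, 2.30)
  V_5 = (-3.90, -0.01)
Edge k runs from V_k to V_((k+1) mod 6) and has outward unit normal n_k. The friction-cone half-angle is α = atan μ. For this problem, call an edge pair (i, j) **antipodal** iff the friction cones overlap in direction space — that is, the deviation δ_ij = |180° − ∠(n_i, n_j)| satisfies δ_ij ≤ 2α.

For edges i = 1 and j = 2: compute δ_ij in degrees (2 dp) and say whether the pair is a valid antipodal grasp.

α = atan 0.2 = 11.31°;  2α = 22.62°
edge 1: e_1 = (+4.37, +1.56);  n_1 = (+0.3362, -0.9418)
edge 2: e_2 = (+0.12, +2.02);  n_2 = (+0.9982, -0.0593)
∠(n_1, n_2) = 66.95°
δ = |180° − 66.95°| = 113.05°
113.05° > 2α = 22.62°  →  invalid

δ = 113.05°, invalid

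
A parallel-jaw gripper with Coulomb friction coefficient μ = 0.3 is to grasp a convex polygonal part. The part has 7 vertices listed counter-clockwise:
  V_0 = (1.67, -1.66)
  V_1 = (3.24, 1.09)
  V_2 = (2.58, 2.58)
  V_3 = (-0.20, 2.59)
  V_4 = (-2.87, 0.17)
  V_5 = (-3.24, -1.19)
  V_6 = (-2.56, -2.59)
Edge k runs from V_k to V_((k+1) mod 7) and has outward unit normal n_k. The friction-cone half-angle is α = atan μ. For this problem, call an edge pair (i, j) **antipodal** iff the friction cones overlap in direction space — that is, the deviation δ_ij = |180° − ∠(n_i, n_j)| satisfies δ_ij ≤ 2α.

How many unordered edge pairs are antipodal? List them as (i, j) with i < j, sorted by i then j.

count = 5; pairs: (0,3), (0,4), (1,5), (2,6), (3,6)

α = atan 0.3 = 16.70°;  2α = 33.40°
n_0 = (+0.8684, -0.4958)
n_1 = (+0.9143, +0.4050)
n_2 = (+0.0036, +1.0000)
n_3 = (-0.6716, +0.7409)
n_4 = (-0.9649, +0.2625)
n_5 = (-0.8995, -0.4369)
n_6 = (+0.2147, -0.9767)
  (0,1): δ = 126.39°  ·
  (0,2): δ = 60.48°  ·
  (0,3): δ = 18.09°  ✓
  (0,4): δ = 14.50°  ✓
  (0,5): δ = 55.63°  ·
  (0,6): δ = 132.12°  ·
  (1,2): δ = 114.10°  ·
  (1,3): δ = 71.70°  ·
  (1,4): δ = 39.11°  ·
  (1,5): δ = 2.02°  ✓
  (1,6): δ = 78.51°  ·
  (2,3): δ = 137.61°  ·
  (2,4): δ = 105.01°  ·
  (2,5): δ = 63.89°  ·
  (2,6): δ = 12.61°  ✓
  (3,4): δ = 147.41°  ·
  (3,5): δ = 106.28°  ·
  (3,6): δ = 29.79°  ✓
  (4,5): δ = 138.87°  ·
  (4,6): δ = 62.38°  ·
  (5,6): δ = 103.51°  ·
antipodal pairs: 5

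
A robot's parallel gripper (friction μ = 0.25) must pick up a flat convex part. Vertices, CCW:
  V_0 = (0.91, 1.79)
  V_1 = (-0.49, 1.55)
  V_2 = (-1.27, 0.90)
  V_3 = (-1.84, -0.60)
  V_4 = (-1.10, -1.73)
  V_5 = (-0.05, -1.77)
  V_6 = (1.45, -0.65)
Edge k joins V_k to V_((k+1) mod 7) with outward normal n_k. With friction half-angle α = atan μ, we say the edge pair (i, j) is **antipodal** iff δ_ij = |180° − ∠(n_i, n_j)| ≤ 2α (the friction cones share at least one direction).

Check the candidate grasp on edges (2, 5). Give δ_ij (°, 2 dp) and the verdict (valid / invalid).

δ = 32.45°, invalid

α = atan 0.25 = 14.04°;  2α = 28.07°
edge 2: e_2 = (-0.57, -1.50);  n_2 = (-0.9348, +0.3552)
edge 5: e_5 = (+1.50, +1.12);  n_5 = (+0.5983, -0.8013)
∠(n_2, n_5) = 147.55°
δ = |180° − 147.55°| = 32.45°
32.45° > 2α = 28.07°  →  invalid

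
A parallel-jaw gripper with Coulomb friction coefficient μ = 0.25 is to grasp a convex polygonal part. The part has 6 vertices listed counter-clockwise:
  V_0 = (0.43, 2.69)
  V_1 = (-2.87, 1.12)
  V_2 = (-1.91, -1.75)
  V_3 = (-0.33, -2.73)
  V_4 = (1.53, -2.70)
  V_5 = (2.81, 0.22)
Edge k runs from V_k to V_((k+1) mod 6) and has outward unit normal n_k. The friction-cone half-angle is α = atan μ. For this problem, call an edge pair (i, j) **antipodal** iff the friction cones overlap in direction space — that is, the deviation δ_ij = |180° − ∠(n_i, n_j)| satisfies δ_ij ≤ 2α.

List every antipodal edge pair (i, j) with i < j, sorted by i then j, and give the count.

α = atan 0.25 = 14.04°;  2α = 28.07°
n_0 = (-0.4296, +0.9030)
n_1 = (-0.9484, -0.3172)
n_2 = (-0.5271, -0.8498)
n_3 = (+0.0161, -0.9999)
n_4 = (+0.9159, -0.4015)
n_5 = (+0.7201, +0.6939)
  (0,1): δ = 96.95°  ·
  (0,2): δ = 57.25°  ·
  (0,3): δ = 24.52°  ✓
  (0,4): δ = 40.89°  ·
  (0,5): δ = 108.49°  ·
  (1,2): δ = 140.30°  ·
  (1,3): δ = 107.57°  ·
  (1,4): δ = 42.17°  ·
  (1,5): δ = 25.44°  ✓
  (2,3): δ = 147.27°  ·
  (2,4): δ = 81.86°  ·
  (2,5): δ = 14.25°  ✓
  (3,4): δ = 114.59°  ·
  (3,5): δ = 46.99°  ·
  (4,5): δ = 112.39°  ·
antipodal pairs: 3

count = 3; pairs: (0,3), (1,5), (2,5)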